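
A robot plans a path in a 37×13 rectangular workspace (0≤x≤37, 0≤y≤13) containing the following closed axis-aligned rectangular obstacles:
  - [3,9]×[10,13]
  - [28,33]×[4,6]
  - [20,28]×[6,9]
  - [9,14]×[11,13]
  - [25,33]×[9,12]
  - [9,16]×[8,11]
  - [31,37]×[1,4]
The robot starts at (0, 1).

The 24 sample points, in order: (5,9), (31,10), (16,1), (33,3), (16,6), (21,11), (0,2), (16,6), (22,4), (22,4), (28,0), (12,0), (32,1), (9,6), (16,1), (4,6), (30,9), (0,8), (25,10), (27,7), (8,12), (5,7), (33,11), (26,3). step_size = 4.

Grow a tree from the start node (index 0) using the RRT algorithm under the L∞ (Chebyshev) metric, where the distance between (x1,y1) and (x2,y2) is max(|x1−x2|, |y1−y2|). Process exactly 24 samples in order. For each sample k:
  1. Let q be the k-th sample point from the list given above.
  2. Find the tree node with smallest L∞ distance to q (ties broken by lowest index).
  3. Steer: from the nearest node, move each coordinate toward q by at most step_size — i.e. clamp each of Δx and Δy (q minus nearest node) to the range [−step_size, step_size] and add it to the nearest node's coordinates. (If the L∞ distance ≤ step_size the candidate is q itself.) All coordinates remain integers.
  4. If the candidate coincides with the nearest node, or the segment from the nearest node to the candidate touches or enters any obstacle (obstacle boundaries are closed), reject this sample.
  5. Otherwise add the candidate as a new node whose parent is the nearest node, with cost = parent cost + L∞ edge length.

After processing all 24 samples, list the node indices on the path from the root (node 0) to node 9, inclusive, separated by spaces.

Path: 0 1 9

1. q=(5,9) nearest=0 d=8 new=(4,5) → add node 1 parent=0 cost=4
2. q=(31,10) nearest=1 d=27 new=(8,9) → add node 2 parent=1 cost=8
3. q=(16,1) nearest=2 d=8 new=(12,5) → blocked by [9,16]×[8,11], reject
4. q=(33,3) nearest=2 d=25 new=(12,5) → blocked by [9,16]×[8,11], reject
5. q=(16,6) nearest=2 d=8 new=(12,6) → blocked by [9,16]×[8,11], reject
6. q=(21,11) nearest=2 d=13 new=(12,11) → blocked by [9,14]×[11,13], reject
7. q=(0,2) nearest=0 d=1 new=(0,2) → add node 3 parent=0 cost=1
8. q=(16,6) nearest=2 d=8 new=(12,6) → blocked by [9,16]×[8,11], reject
9. q=(22,4) nearest=2 d=14 new=(12,5) → blocked by [9,16]×[8,11], reject
10. q=(22,4) nearest=2 d=14 new=(12,5) → blocked by [9,16]×[8,11], reject
11. q=(28,0) nearest=2 d=20 new=(12,5) → blocked by [9,16]×[8,11], reject
12. q=(12,0) nearest=1 d=8 new=(8,1) → add node 4 parent=1 cost=8
13. q=(32,1) nearest=2 d=24 new=(12,5) → blocked by [9,16]×[8,11], reject
14. q=(9,6) nearest=2 d=3 new=(9,6) → add node 5 parent=2 cost=11
15. q=(16,1) nearest=5 d=7 new=(13,2) → add node 6 parent=5 cost=15
16. q=(4,6) nearest=1 d=1 new=(4,6) → add node 7 parent=1 cost=5
17. q=(30,9) nearest=6 d=17 new=(17,6) → add node 8 parent=6 cost=19
18. q=(0,8) nearest=1 d=4 new=(0,8) → add node 9 parent=1 cost=8
19. q=(25,10) nearest=8 d=8 new=(21,10) → blocked by [20,28]×[6,9], reject
20. q=(27,7) nearest=8 d=10 new=(21,7) → blocked by [20,28]×[6,9], reject
21. q=(8,12) nearest=2 d=3 new=(8,12) → blocked by [3,9]×[10,13], reject
22. q=(5,7) nearest=7 d=1 new=(5,7) → add node 10 parent=7 cost=6
23. q=(33,11) nearest=8 d=16 new=(21,10) → blocked by [20,28]×[6,9], reject
24. q=(26,3) nearest=8 d=9 new=(21,3) → add node 11 parent=8 cost=23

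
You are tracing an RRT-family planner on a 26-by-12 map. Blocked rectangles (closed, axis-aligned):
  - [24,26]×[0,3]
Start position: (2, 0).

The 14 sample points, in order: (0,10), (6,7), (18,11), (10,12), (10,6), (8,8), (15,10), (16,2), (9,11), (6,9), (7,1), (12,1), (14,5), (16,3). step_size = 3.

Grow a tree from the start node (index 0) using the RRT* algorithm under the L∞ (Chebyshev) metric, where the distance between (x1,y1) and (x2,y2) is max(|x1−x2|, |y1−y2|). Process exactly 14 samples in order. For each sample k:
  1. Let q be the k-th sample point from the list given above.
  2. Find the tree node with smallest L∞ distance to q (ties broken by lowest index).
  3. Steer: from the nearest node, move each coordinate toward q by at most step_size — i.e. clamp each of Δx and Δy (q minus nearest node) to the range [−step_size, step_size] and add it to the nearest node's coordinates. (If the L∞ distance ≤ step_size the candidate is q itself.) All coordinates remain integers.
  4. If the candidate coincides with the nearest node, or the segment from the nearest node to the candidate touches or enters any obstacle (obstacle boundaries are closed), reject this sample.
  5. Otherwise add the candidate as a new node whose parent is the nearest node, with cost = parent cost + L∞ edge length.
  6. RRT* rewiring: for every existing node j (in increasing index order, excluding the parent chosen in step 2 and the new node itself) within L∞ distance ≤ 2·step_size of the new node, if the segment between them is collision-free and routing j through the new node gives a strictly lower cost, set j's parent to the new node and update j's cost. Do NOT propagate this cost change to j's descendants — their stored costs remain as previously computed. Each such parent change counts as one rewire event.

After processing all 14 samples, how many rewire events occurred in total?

1. q=(0,10) nearest=0 d=10 new=(0,3) → add node 1 parent=0 cost=3
2. q=(6,7) nearest=1 d=6 new=(3,6) → add node 2 parent=1 cost=6
3. q=(18,11) nearest=2 d=15 new=(6,9) → add node 3 parent=2 cost=9
4. q=(10,12) nearest=3 d=4 new=(9,12) → add node 4 parent=3 cost=12
5. q=(10,6) nearest=3 d=4 new=(9,6) → add node 5 parent=3 cost=12
6. q=(8,8) nearest=3 d=2 new=(8,8) → add node 6 parent=3 cost=11
7. q=(15,10) nearest=4 d=6 new=(12,10) → add node 7 parent=4 cost=15
8. q=(16,2) nearest=5 d=7 new=(12,3) → add node 8 parent=5 cost=15
9. q=(9,11) nearest=4 d=1 new=(9,11) → add node 9 parent=4 cost=13
10. q=(6,9) nearest=3 d=0 → coincident, reject
11. q=(7,1) nearest=0 d=5 new=(5,1) → add node 10 parent=0 cost=3; rewire 5→10 (8<12)
12. q=(12,1) nearest=8 d=2 new=(12,1) → add node 11 parent=8 cost=17
13. q=(14,5) nearest=8 d=2 new=(14,5) → add node 12 parent=8 cost=17
14. q=(16,3) nearest=12 d=2 new=(16,3) → add node 13 parent=12 cost=19

Rewire events: 1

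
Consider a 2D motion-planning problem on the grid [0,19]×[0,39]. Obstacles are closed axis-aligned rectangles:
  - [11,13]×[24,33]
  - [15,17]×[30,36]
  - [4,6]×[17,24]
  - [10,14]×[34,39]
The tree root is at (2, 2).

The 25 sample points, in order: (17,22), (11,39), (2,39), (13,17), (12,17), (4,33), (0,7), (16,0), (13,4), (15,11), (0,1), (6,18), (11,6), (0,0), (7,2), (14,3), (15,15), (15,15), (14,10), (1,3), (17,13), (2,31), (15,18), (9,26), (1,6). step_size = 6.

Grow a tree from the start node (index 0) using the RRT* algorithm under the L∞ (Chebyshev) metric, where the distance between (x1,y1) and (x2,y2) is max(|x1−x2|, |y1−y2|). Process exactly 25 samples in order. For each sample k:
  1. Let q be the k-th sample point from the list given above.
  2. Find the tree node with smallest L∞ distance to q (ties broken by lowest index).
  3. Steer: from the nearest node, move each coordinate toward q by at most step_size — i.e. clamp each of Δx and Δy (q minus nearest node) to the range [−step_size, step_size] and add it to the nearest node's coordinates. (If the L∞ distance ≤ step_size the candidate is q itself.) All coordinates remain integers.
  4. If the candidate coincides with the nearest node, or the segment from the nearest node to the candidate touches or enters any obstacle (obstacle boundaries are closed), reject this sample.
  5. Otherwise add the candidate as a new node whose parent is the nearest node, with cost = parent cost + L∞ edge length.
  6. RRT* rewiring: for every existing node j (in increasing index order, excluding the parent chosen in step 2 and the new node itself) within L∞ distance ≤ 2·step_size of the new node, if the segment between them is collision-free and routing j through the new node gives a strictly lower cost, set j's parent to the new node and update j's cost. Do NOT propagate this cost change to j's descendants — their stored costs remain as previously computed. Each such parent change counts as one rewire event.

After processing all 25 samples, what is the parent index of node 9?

1. q=(17,22) nearest=0 d=20 new=(8,8) → add node 1 parent=0 cost=6
2. q=(11,39) nearest=1 d=31 new=(11,14) → add node 2 parent=1 cost=12
3. q=(2,39) nearest=2 d=25 new=(5,20) → blocked by [4,6]×[17,24], reject
4. q=(13,17) nearest=2 d=3 new=(13,17) → add node 3 parent=2 cost=15
5. q=(12,17) nearest=3 d=1 new=(12,17) → add node 4 parent=3 cost=16
6. q=(4,33) nearest=3 d=16 new=(7,23) → add node 5 parent=3 cost=21
7. q=(0,7) nearest=0 d=5 new=(0,7) → add node 6 parent=0 cost=5
8. q=(16,0) nearest=1 d=8 new=(14,2) → add node 7 parent=1 cost=12
9. q=(13,4) nearest=7 d=2 new=(13,4) → add node 8 parent=7 cost=14
10. q=(15,11) nearest=2 d=4 new=(15,11) → add node 9 parent=2 cost=16
11. q=(0,1) nearest=0 d=2 new=(0,1) → add node 10 parent=0 cost=2
12. q=(6,18) nearest=2 d=5 new=(6,18) → blocked by [4,6]×[17,24], reject
13. q=(11,6) nearest=8 d=2 new=(11,6) → add node 11 parent=8 cost=16
14. q=(0,0) nearest=10 d=1 new=(0,0) → add node 12 parent=10 cost=3; rewire 11→12 (14<16)
15. q=(7,2) nearest=11 d=4 new=(7,2) → add node 13 parent=11 cost=18
16. q=(14,3) nearest=7 d=1 new=(14,3) → add node 14 parent=7 cost=13
17. q=(15,15) nearest=3 d=2 new=(15,15) → add node 15 parent=3 cost=17
18. q=(15,15) nearest=15 d=0 → coincident, reject
19. q=(14,10) nearest=9 d=1 new=(14,10) → add node 16 parent=9 cost=17
20. q=(1,3) nearest=0 d=1 new=(1,3) → add node 17 parent=0 cost=1; rewire 8→17 (13<14); rewire 11→17 (11<14); rewire 13→17 (7<18)
21. q=(17,13) nearest=9 d=2 new=(17,13) → add node 18 parent=9 cost=18
22. q=(2,31) nearest=5 d=8 new=(2,29) → add node 19 parent=5 cost=27
23. q=(15,18) nearest=3 d=2 new=(15,18) → add node 20 parent=3 cost=17
24. q=(9,26) nearest=5 d=3 new=(9,26) → add node 21 parent=5 cost=24
25. q=(1,6) nearest=6 d=1 new=(1,6) → add node 22 parent=6 cost=6

Parent of node 9: 2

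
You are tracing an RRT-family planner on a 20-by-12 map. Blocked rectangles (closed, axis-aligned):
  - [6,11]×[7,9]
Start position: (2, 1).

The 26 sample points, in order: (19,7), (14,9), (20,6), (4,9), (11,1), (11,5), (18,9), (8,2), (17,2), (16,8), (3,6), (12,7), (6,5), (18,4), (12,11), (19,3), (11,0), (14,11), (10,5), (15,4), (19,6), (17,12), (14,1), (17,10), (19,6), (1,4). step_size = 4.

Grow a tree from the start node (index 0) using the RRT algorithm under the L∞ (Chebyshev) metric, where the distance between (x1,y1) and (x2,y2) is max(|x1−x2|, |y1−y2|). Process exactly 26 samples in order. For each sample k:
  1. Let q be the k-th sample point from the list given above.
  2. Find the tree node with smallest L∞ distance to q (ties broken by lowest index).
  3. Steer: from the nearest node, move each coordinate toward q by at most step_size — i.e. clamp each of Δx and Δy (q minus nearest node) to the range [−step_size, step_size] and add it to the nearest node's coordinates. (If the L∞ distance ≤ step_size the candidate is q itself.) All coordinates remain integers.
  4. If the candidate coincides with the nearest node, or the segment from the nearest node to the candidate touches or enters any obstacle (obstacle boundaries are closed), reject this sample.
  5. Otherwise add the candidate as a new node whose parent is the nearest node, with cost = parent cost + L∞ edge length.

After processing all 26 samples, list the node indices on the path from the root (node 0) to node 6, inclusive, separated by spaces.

Path: 0 1 2 5 6

1. q=(19,7) nearest=0 d=17 new=(6,5) → add node 1 parent=0 cost=4
2. q=(14,9) nearest=1 d=8 new=(10,9) → blocked by [6,11]×[7,9], reject
3. q=(20,6) nearest=1 d=14 new=(10,6) → add node 2 parent=1 cost=8
4. q=(4,9) nearest=1 d=4 new=(4,9) → add node 3 parent=1 cost=8
5. q=(11,1) nearest=1 d=5 new=(10,1) → add node 4 parent=1 cost=8
6. q=(11,5) nearest=2 d=1 new=(11,5) → add node 5 parent=2 cost=9
7. q=(18,9) nearest=5 d=7 new=(15,9) → add node 6 parent=5 cost=13
8. q=(8,2) nearest=4 d=2 new=(8,2) → add node 7 parent=4 cost=10
9. q=(17,2) nearest=5 d=6 new=(15,2) → add node 8 parent=5 cost=13
10. q=(16,8) nearest=6 d=1 new=(16,8) → add node 9 parent=6 cost=14
11. q=(3,6) nearest=1 d=3 new=(3,6) → add node 10 parent=1 cost=7
12. q=(12,7) nearest=2 d=2 new=(12,7) → add node 11 parent=2 cost=10
13. q=(6,5) nearest=1 d=0 → coincident, reject
14. q=(18,4) nearest=8 d=3 new=(18,4) → add node 12 parent=8 cost=16
15. q=(12,11) nearest=6 d=3 new=(12,11) → add node 13 parent=6 cost=16
16. q=(19,3) nearest=12 d=1 new=(19,3) → add node 14 parent=12 cost=17
17. q=(11,0) nearest=4 d=1 new=(11,0) → add node 15 parent=4 cost=9
18. q=(14,11) nearest=6 d=2 new=(14,11) → add node 16 parent=6 cost=15
19. q=(10,5) nearest=2 d=1 new=(10,5) → add node 17 parent=2 cost=9
20. q=(15,4) nearest=8 d=2 new=(15,4) → add node 18 parent=8 cost=15
21. q=(19,6) nearest=12 d=2 new=(19,6) → add node 19 parent=12 cost=18
22. q=(17,12) nearest=6 d=3 new=(17,12) → add node 20 parent=6 cost=16
23. q=(14,1) nearest=8 d=1 new=(14,1) → add node 21 parent=8 cost=14
24. q=(17,10) nearest=6 d=2 new=(17,10) → add node 22 parent=6 cost=15
25. q=(19,6) nearest=19 d=0 → coincident, reject
26. q=(1,4) nearest=10 d=2 new=(1,4) → add node 23 parent=10 cost=9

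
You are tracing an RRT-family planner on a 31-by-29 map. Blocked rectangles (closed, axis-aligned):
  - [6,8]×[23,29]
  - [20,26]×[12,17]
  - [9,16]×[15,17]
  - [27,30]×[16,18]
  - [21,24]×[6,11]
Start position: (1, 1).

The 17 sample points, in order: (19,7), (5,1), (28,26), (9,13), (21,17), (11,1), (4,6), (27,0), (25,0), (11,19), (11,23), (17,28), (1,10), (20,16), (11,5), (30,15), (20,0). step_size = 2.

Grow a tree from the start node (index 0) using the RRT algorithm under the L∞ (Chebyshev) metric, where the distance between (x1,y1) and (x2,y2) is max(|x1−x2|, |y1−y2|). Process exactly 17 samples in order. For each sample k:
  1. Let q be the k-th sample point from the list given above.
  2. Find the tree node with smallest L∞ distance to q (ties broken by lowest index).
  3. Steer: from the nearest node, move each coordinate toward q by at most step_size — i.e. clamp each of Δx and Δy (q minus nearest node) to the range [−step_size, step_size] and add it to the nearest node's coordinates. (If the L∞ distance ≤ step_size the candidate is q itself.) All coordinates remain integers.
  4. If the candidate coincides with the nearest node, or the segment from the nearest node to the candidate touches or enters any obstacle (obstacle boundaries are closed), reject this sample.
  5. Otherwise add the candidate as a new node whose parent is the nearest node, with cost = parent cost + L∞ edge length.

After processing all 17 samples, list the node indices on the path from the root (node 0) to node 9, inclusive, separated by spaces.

Path: 0 1 3 4 5 8 9

1. q=(19,7) nearest=0 d=18 new=(3,3) → add node 1 parent=0 cost=2
2. q=(5,1) nearest=1 d=2 new=(5,1) → add node 2 parent=1 cost=4
3. q=(28,26) nearest=1 d=25 new=(5,5) → add node 3 parent=1 cost=4
4. q=(9,13) nearest=3 d=8 new=(7,7) → add node 4 parent=3 cost=6
5. q=(21,17) nearest=4 d=14 new=(9,9) → add node 5 parent=4 cost=8
6. q=(11,1) nearest=2 d=6 new=(7,1) → add node 6 parent=2 cost=6
7. q=(4,6) nearest=3 d=1 new=(4,6) → add node 7 parent=3 cost=5
8. q=(27,0) nearest=5 d=18 new=(11,7) → add node 8 parent=5 cost=10
9. q=(25,0) nearest=8 d=14 new=(13,5) → add node 9 parent=8 cost=12
10. q=(11,19) nearest=5 d=10 new=(11,11) → add node 10 parent=5 cost=10
11. q=(11,23) nearest=10 d=12 new=(11,13) → add node 11 parent=10 cost=12
12. q=(17,28) nearest=11 d=15 new=(13,15) → blocked by [9,16]×[15,17], reject
13. q=(1,10) nearest=7 d=4 new=(2,8) → add node 12 parent=7 cost=7
14. q=(20,16) nearest=8 d=9 new=(13,9) → add node 13 parent=8 cost=12
15. q=(11,5) nearest=8 d=2 new=(11,5) → add node 14 parent=8 cost=12
16. q=(30,15) nearest=9 d=17 new=(15,7) → add node 15 parent=9 cost=14
17. q=(20,0) nearest=9 d=7 new=(15,3) → add node 16 parent=9 cost=14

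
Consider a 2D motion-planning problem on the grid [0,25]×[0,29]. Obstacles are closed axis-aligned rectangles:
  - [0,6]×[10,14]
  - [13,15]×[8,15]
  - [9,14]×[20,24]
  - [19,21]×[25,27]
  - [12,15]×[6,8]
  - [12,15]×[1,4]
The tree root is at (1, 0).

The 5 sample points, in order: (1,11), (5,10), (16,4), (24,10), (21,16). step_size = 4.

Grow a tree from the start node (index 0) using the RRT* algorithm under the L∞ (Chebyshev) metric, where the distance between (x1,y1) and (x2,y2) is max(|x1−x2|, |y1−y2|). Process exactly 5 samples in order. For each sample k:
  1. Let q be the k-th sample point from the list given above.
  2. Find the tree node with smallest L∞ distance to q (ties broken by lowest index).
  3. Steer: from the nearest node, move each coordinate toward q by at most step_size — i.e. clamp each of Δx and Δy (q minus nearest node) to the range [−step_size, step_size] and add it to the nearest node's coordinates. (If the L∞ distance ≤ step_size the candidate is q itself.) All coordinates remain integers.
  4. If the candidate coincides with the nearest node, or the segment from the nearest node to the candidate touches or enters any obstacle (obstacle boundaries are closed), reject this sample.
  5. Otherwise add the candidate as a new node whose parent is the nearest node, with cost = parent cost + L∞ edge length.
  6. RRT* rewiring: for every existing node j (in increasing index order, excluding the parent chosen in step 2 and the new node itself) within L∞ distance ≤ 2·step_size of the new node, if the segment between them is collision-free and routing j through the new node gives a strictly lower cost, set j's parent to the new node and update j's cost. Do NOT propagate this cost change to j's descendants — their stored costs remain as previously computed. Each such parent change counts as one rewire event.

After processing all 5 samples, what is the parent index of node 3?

1. q=(1,11) nearest=0 d=11 new=(1,4) → add node 1 parent=0 cost=4
2. q=(5,10) nearest=1 d=6 new=(5,8) → add node 2 parent=1 cost=8
3. q=(16,4) nearest=2 d=11 new=(9,4) → add node 3 parent=2 cost=12
4. q=(24,10) nearest=3 d=15 new=(13,8) → blocked by [13,15]×[8,15], reject
5. q=(21,16) nearest=3 d=12 new=(13,8) → blocked by [13,15]×[8,15], reject

Parent of node 3: 2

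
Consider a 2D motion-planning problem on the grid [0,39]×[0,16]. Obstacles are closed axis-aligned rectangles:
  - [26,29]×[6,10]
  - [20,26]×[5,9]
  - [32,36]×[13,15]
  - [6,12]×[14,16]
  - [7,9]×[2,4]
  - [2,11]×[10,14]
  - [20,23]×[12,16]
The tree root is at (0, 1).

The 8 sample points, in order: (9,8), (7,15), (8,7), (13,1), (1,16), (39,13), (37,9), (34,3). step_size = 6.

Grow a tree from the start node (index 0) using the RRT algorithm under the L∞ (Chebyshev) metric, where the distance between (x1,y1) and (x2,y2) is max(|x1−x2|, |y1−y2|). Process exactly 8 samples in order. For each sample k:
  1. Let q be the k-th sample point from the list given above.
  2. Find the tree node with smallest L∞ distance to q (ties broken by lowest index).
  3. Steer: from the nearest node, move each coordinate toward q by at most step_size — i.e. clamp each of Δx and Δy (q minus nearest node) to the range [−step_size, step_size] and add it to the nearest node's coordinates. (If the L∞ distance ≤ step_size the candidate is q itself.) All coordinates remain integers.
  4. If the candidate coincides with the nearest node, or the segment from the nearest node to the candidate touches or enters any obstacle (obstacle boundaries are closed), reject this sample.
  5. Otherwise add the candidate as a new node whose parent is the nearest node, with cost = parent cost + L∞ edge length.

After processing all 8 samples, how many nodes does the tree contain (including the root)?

Node count: 5

1. q=(9,8) nearest=0 d=9 new=(6,7) → add node 1 parent=0 cost=6
2. q=(7,15) nearest=1 d=8 new=(7,13) → blocked by [2,11]×[10,14], reject
3. q=(8,7) nearest=1 d=2 new=(8,7) → add node 2 parent=1 cost=8
4. q=(13,1) nearest=2 d=6 new=(13,1) → add node 3 parent=2 cost=14
5. q=(1,16) nearest=1 d=9 new=(1,13) → blocked by [2,11]×[10,14], reject
6. q=(39,13) nearest=3 d=26 new=(19,7) → add node 4 parent=3 cost=20
7. q=(37,9) nearest=4 d=18 new=(25,9) → blocked by [20,26]×[5,9], reject
8. q=(34,3) nearest=4 d=15 new=(25,3) → blocked by [20,26]×[5,9], reject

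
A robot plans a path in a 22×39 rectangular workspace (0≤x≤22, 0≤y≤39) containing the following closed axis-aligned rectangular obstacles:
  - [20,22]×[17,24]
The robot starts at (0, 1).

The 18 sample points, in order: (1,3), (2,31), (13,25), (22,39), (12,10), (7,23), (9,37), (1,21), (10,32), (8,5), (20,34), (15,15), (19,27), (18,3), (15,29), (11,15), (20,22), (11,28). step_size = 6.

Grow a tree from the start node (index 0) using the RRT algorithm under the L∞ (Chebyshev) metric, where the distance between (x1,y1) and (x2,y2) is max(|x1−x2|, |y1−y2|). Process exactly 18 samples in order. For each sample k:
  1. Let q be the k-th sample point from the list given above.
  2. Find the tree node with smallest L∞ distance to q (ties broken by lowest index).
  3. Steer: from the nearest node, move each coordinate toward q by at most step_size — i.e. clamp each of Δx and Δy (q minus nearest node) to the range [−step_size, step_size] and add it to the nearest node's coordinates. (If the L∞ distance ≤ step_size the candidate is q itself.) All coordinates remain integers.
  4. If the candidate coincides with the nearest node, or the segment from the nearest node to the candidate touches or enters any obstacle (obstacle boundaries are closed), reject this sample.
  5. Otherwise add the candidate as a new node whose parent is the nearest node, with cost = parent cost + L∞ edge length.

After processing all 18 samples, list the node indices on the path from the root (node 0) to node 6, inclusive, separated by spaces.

1. q=(1,3) nearest=0 d=2 new=(1,3) → add node 1 parent=0 cost=2
2. q=(2,31) nearest=1 d=28 new=(2,9) → add node 2 parent=1 cost=8
3. q=(13,25) nearest=2 d=16 new=(8,15) → add node 3 parent=2 cost=14
4. q=(22,39) nearest=3 d=24 new=(14,21) → add node 4 parent=3 cost=20
5. q=(12,10) nearest=3 d=5 new=(12,10) → add node 5 parent=3 cost=19
6. q=(7,23) nearest=4 d=7 new=(8,23) → add node 6 parent=4 cost=26
7. q=(9,37) nearest=6 d=14 new=(9,29) → add node 7 parent=6 cost=32
8. q=(1,21) nearest=3 d=7 new=(2,21) → add node 8 parent=3 cost=20
9. q=(10,32) nearest=7 d=3 new=(10,32) → add node 9 parent=7 cost=35
10. q=(8,5) nearest=5 d=5 new=(8,5) → add node 10 parent=5 cost=24
11. q=(20,34) nearest=9 d=10 new=(16,34) → add node 11 parent=9 cost=41
12. q=(15,15) nearest=5 d=5 new=(15,15) → add node 12 parent=5 cost=24
13. q=(19,27) nearest=4 d=6 new=(19,27) → add node 13 parent=4 cost=26
14. q=(18,3) nearest=5 d=7 new=(18,4) → add node 14 parent=5 cost=25
15. q=(15,29) nearest=13 d=4 new=(15,29) → add node 15 parent=13 cost=30
16. q=(11,15) nearest=3 d=3 new=(11,15) → add node 16 parent=3 cost=17
17. q=(20,22) nearest=13 d=5 new=(20,22) → blocked by [20,22]×[17,24], reject
18. q=(11,28) nearest=7 d=2 new=(11,28) → add node 17 parent=7 cost=34

Path: 0 1 2 3 4 6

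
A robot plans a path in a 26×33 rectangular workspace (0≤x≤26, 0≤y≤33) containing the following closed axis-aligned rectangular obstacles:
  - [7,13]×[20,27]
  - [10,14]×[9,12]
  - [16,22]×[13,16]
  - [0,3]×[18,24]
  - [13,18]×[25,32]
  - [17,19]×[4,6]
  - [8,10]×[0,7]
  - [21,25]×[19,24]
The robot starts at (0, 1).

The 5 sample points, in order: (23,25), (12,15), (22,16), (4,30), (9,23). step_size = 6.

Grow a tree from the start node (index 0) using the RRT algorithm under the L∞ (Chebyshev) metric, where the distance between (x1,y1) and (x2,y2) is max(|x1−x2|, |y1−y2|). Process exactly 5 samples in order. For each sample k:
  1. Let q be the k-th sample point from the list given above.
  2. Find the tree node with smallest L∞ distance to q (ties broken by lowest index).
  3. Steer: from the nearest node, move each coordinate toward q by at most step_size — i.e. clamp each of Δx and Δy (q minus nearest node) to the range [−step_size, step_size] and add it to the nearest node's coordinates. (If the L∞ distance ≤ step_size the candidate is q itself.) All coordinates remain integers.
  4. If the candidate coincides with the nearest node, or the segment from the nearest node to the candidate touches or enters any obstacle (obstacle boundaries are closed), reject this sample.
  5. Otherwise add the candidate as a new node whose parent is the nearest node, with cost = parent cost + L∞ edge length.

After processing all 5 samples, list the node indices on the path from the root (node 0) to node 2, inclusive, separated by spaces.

Path: 0 1 2

1. q=(23,25) nearest=0 d=24 new=(6,7) → add node 1 parent=0 cost=6
2. q=(12,15) nearest=1 d=8 new=(12,13) → blocked by [10,14]×[9,12], reject
3. q=(22,16) nearest=1 d=16 new=(12,13) → blocked by [10,14]×[9,12], reject
4. q=(4,30) nearest=1 d=23 new=(4,13) → add node 2 parent=1 cost=12
5. q=(9,23) nearest=2 d=10 new=(9,19) → add node 3 parent=2 cost=18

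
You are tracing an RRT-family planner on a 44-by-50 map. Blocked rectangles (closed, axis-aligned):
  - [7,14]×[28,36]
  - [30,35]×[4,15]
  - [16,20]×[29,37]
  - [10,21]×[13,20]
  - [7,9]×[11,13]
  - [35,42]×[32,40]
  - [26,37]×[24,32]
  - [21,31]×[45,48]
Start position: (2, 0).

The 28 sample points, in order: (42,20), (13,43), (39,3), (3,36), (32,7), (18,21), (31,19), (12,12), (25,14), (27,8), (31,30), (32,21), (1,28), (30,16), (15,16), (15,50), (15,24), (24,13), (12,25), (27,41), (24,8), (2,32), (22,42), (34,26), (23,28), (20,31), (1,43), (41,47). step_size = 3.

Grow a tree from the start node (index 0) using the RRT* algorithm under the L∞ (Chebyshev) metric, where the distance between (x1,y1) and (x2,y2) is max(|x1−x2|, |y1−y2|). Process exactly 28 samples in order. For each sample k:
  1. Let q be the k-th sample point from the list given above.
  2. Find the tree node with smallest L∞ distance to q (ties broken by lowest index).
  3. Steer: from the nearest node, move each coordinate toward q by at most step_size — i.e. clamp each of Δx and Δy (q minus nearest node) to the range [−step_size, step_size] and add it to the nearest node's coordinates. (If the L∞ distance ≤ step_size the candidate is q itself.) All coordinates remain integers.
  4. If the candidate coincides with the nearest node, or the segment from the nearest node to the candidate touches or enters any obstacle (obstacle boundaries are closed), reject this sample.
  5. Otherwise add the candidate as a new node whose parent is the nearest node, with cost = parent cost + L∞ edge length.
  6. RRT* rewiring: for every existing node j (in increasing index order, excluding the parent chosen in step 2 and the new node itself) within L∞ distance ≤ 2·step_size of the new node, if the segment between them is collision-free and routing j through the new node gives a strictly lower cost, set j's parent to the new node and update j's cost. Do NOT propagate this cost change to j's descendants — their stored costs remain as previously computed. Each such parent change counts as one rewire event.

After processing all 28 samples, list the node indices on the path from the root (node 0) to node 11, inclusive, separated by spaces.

1. q=(42,20) nearest=0 d=40 new=(5,3) → add node 1 parent=0 cost=3
2. q=(13,43) nearest=1 d=40 new=(8,6) → add node 2 parent=1 cost=6
3. q=(39,3) nearest=2 d=31 new=(11,3) → add node 3 parent=2 cost=9
4. q=(3,36) nearest=2 d=30 new=(5,9) → add node 4 parent=2 cost=9
5. q=(32,7) nearest=3 d=21 new=(14,6) → add node 5 parent=3 cost=12
6. q=(18,21) nearest=4 d=13 new=(8,12) → blocked by [7,9]×[11,13], reject
7. q=(31,19) nearest=5 d=17 new=(17,9) → add node 6 parent=5 cost=15
8. q=(12,12) nearest=6 d=5 new=(14,12) → add node 7 parent=6 cost=18
9. q=(25,14) nearest=6 d=8 new=(20,12) → add node 8 parent=6 cost=18
10. q=(27,8) nearest=8 d=7 new=(23,9) → add node 9 parent=8 cost=21
11. q=(31,30) nearest=7 d=18 new=(17,15) → blocked by [10,21]×[13,20], reject
12. q=(32,21) nearest=8 d=12 new=(23,15) → blocked by [10,21]×[13,20], reject
13. q=(1,28) nearest=7 d=16 new=(11,15) → blocked by [10,21]×[13,20], reject
14. q=(30,16) nearest=9 d=7 new=(26,12) → add node 10 parent=9 cost=24
15. q=(15,16) nearest=7 d=4 new=(15,15) → blocked by [10,21]×[13,20], reject
16. q=(15,50) nearest=7 d=38 new=(15,15) → blocked by [10,21]×[13,20], reject
17. q=(15,24) nearest=7 d=12 new=(15,15) → blocked by [10,21]×[13,20], reject
18. q=(24,13) nearest=10 d=2 new=(24,13) → add node 11 parent=10 cost=26
19. q=(12,25) nearest=11 d=12 new=(21,16) → blocked by [10,21]×[13,20], reject
20. q=(27,41) nearest=11 d=28 new=(27,16) → add node 12 parent=11 cost=29
21. q=(24,8) nearest=9 d=1 new=(24,8) → add node 13 parent=9 cost=22
22. q=(2,32) nearest=7 d=20 new=(11,15) → blocked by [10,21]×[13,20], reject
23. q=(22,42) nearest=12 d=26 new=(24,19) → add node 14 parent=12 cost=32
24. q=(34,26) nearest=12 d=10 new=(30,19) → add node 15 parent=12 cost=32
25. q=(23,28) nearest=14 d=9 new=(23,22) → add node 16 parent=14 cost=35
26. q=(20,31) nearest=16 d=9 new=(20,25) → add node 17 parent=16 cost=38
27. q=(1,43) nearest=17 d=19 new=(17,28) → add node 18 parent=17 cost=41
28. q=(41,47) nearest=17 d=22 new=(23,28) → add node 19 parent=17 cost=41

Path: 0 1 2 3 5 6 8 9 10 11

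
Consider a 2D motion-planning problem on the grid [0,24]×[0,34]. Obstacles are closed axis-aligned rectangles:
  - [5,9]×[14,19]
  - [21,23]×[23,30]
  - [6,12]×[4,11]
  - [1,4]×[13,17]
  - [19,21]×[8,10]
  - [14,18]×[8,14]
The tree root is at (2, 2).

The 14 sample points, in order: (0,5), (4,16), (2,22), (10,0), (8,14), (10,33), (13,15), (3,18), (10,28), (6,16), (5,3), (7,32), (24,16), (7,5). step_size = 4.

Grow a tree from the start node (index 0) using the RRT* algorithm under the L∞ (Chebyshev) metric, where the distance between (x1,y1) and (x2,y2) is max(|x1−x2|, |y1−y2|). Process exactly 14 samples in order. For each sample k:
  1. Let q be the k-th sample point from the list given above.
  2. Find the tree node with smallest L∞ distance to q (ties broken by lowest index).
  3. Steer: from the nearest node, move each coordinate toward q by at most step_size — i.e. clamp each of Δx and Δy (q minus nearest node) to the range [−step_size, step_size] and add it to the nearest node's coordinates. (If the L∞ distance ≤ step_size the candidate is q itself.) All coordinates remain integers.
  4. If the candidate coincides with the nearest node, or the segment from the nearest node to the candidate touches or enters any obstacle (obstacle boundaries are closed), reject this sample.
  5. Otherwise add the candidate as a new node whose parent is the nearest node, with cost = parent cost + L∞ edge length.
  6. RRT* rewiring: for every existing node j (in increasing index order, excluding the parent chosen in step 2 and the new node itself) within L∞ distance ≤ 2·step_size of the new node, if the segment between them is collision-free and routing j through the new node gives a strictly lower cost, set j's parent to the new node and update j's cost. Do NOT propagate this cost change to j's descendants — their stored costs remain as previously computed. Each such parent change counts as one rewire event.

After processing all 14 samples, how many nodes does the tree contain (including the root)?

Node count: 6

1. q=(0,5) nearest=0 d=3 new=(0,5) → add node 1 parent=0 cost=3
2. q=(4,16) nearest=1 d=11 new=(4,9) → add node 2 parent=1 cost=7
3. q=(2,22) nearest=2 d=13 new=(2,13) → blocked by [1,4]×[13,17], reject
4. q=(10,0) nearest=0 d=8 new=(6,0) → add node 3 parent=0 cost=4
5. q=(8,14) nearest=2 d=5 new=(8,13) → blocked by [6,12]×[4,11], reject
6. q=(10,33) nearest=2 d=24 new=(8,13) → blocked by [6,12]×[4,11], reject
7. q=(13,15) nearest=2 d=9 new=(8,13) → blocked by [6,12]×[4,11], reject
8. q=(3,18) nearest=2 d=9 new=(3,13) → blocked by [1,4]×[13,17], reject
9. q=(10,28) nearest=2 d=19 new=(8,13) → blocked by [6,12]×[4,11], reject
10. q=(6,16) nearest=2 d=7 new=(6,13) → add node 4 parent=2 cost=11
11. q=(5,3) nearest=0 d=3 new=(5,3) → add node 5 parent=0 cost=3
12. q=(7,32) nearest=4 d=19 new=(7,17) → blocked by [5,9]×[14,19], reject
13. q=(24,16) nearest=3 d=18 new=(10,4) → blocked by [6,12]×[4,11], reject
14. q=(7,5) nearest=5 d=2 new=(7,5) → blocked by [6,12]×[4,11], reject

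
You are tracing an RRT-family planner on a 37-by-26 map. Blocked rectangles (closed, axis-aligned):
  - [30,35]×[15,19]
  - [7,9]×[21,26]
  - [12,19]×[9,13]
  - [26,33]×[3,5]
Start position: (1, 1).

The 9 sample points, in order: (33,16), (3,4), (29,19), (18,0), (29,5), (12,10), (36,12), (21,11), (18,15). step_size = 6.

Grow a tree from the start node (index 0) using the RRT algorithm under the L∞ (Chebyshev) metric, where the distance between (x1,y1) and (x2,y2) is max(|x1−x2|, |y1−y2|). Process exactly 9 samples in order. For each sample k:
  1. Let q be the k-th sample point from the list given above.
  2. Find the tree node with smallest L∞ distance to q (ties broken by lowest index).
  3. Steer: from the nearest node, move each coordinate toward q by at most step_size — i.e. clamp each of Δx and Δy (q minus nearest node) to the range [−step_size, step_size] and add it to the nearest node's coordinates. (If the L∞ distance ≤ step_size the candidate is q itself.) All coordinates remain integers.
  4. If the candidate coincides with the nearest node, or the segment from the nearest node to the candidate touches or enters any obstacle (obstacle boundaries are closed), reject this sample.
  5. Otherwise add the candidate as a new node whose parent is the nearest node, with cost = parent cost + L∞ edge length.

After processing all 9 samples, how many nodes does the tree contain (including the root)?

1. q=(33,16) nearest=0 d=32 new=(7,7) → add node 1 parent=0 cost=6
2. q=(3,4) nearest=0 d=3 new=(3,4) → add node 2 parent=0 cost=3
3. q=(29,19) nearest=1 d=22 new=(13,13) → blocked by [12,19]×[9,13], reject
4. q=(18,0) nearest=1 d=11 new=(13,1) → add node 3 parent=1 cost=12
5. q=(29,5) nearest=3 d=16 new=(19,5) → add node 4 parent=3 cost=18
6. q=(12,10) nearest=1 d=5 new=(12,10) → blocked by [12,19]×[9,13], reject
7. q=(36,12) nearest=4 d=17 new=(25,11) → add node 5 parent=4 cost=24
8. q=(21,11) nearest=5 d=4 new=(21,11) → add node 6 parent=5 cost=28
9. q=(18,15) nearest=6 d=4 new=(18,15) → add node 7 parent=6 cost=32

Node count: 8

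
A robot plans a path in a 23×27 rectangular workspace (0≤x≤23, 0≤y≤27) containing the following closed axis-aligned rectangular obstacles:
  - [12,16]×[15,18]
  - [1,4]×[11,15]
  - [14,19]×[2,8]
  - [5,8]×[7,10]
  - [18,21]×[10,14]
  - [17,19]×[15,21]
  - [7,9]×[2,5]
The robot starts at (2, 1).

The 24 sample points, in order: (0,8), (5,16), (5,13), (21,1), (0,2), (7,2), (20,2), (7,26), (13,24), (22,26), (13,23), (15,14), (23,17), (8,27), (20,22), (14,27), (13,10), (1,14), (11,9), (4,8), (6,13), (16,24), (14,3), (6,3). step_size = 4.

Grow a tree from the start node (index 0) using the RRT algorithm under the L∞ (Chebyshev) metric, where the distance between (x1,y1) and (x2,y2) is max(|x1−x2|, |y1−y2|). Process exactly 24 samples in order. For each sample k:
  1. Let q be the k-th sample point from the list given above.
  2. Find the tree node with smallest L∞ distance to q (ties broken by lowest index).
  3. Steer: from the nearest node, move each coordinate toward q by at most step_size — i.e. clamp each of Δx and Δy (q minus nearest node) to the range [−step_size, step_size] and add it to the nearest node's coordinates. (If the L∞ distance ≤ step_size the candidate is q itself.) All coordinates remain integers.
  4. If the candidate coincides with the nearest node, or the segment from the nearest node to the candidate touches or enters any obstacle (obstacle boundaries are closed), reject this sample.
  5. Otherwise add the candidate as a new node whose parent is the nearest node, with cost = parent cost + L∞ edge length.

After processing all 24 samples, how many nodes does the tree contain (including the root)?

1. q=(0,8) nearest=0 d=7 new=(0,5) → add node 1 parent=0 cost=4
2. q=(5,16) nearest=1 d=11 new=(4,9) → add node 2 parent=1 cost=8
3. q=(5,13) nearest=2 d=4 new=(5,13) → add node 3 parent=2 cost=12
4. q=(21,1) nearest=3 d=16 new=(9,9) → blocked by [5,8]×[7,10], reject
5. q=(0,2) nearest=0 d=2 new=(0,2) → add node 4 parent=0 cost=2
6. q=(7,2) nearest=0 d=5 new=(6,2) → add node 5 parent=0 cost=4
7. q=(20,2) nearest=5 d=14 new=(10,2) → blocked by [7,9]×[2,5], reject
8. q=(7,26) nearest=3 d=13 new=(7,17) → add node 6 parent=3 cost=16
9. q=(13,24) nearest=6 d=7 new=(11,21) → add node 7 parent=6 cost=20
10. q=(22,26) nearest=7 d=11 new=(15,25) → add node 8 parent=7 cost=24
11. q=(13,23) nearest=7 d=2 new=(13,23) → add node 9 parent=7 cost=22
12. q=(15,14) nearest=7 d=7 new=(15,17) → blocked by [12,16]×[15,18], reject
13. q=(23,17) nearest=8 d=8 new=(19,21) → blocked by [17,19]×[15,21], reject
14. q=(8,27) nearest=9 d=5 new=(9,27) → add node 10 parent=9 cost=26
15. q=(20,22) nearest=8 d=5 new=(19,22) → add node 11 parent=8 cost=28
16. q=(14,27) nearest=8 d=2 new=(14,27) → add node 12 parent=8 cost=26
17. q=(13,10) nearest=6 d=7 new=(11,13) → add node 13 parent=6 cost=20
18. q=(1,14) nearest=3 d=4 new=(1,14) → blocked by [1,4]×[11,15], reject
19. q=(11,9) nearest=13 d=4 new=(11,9) → add node 14 parent=13 cost=24
20. q=(4,8) nearest=2 d=1 new=(4,8) → add node 15 parent=2 cost=9
21. q=(6,13) nearest=3 d=1 new=(6,13) → add node 16 parent=3 cost=13
22. q=(16,24) nearest=8 d=1 new=(16,24) → add node 17 parent=8 cost=25
23. q=(14,3) nearest=14 d=6 new=(14,5) → blocked by [14,19]×[2,8], reject
24. q=(6,3) nearest=5 d=1 new=(6,3) → add node 18 parent=5 cost=5

Node count: 19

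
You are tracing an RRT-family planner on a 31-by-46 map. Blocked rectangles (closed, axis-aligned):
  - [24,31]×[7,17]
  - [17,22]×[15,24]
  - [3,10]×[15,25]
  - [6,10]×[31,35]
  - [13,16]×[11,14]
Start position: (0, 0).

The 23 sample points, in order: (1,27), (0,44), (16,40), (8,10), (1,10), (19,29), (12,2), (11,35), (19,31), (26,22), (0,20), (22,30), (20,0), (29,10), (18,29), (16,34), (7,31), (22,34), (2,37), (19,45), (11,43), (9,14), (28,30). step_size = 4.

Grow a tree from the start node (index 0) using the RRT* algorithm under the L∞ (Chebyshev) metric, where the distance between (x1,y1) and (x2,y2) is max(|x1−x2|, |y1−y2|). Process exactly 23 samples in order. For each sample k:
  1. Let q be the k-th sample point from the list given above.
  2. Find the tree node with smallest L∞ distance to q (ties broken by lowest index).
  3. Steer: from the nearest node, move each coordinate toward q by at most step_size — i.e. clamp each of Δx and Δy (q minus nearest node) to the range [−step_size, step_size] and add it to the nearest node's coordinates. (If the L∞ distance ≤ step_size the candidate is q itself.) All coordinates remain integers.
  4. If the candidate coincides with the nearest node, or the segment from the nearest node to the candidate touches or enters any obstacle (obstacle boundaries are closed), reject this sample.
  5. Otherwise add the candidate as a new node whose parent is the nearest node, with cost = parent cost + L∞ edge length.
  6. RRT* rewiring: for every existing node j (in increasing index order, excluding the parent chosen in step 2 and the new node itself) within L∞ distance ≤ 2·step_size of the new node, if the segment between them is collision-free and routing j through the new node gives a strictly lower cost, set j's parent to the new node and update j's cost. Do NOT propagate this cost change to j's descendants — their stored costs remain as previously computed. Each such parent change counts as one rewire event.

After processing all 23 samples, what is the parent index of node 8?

Parent of node 8: 3

1. q=(1,27) nearest=0 d=27 new=(1,4) → add node 1 parent=0 cost=4
2. q=(0,44) nearest=1 d=40 new=(0,8) → add node 2 parent=1 cost=8
3. q=(16,40) nearest=2 d=32 new=(4,12) → add node 3 parent=2 cost=12
4. q=(8,10) nearest=3 d=4 new=(8,10) → add node 4 parent=3 cost=16
5. q=(1,10) nearest=2 d=2 new=(1,10) → add node 5 parent=2 cost=10
6. q=(19,29) nearest=3 d=17 new=(8,16) → blocked by [3,10]×[15,25], reject
7. q=(12,2) nearest=4 d=8 new=(12,6) → add node 6 parent=4 cost=20
8. q=(11,35) nearest=3 d=23 new=(8,16) → blocked by [3,10]×[15,25], reject
9. q=(19,31) nearest=3 d=19 new=(8,16) → blocked by [3,10]×[15,25], reject
10. q=(26,22) nearest=6 d=16 new=(16,10) → add node 7 parent=6 cost=24
11. q=(0,20) nearest=3 d=8 new=(0,16) → add node 8 parent=3 cost=16
12. q=(22,30) nearest=3 d=18 new=(8,16) → blocked by [3,10]×[15,25], reject
13. q=(20,0) nearest=6 d=8 new=(16,2) → add node 9 parent=6 cost=24
14. q=(29,10) nearest=7 d=13 new=(20,10) → add node 10 parent=7 cost=28
15. q=(18,29) nearest=3 d=17 new=(8,16) → blocked by [3,10]×[15,25], reject
16. q=(16,34) nearest=8 d=18 new=(4,20) → blocked by [3,10]×[15,25], reject
17. q=(7,31) nearest=8 d=15 new=(4,20) → blocked by [3,10]×[15,25], reject
18. q=(22,34) nearest=3 d=22 new=(8,16) → blocked by [3,10]×[15,25], reject
19. q=(2,37) nearest=8 d=21 new=(2,20) → add node 11 parent=8 cost=20
20. q=(19,45) nearest=11 d=25 new=(6,24) → blocked by [3,10]×[15,25], reject
21. q=(11,43) nearest=11 d=23 new=(6,24) → blocked by [3,10]×[15,25], reject
22. q=(9,14) nearest=4 d=4 new=(9,14) → add node 12 parent=4 cost=20
23. q=(28,30) nearest=12 d=19 new=(13,18) → blocked by [3,10]×[15,25], reject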